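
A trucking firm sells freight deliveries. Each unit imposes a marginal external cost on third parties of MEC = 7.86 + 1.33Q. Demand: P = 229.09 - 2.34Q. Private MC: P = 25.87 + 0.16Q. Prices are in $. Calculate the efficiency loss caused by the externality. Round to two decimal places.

DWL = $1755.84

Market equilibrium (private): 25.87 + 0.16Q = 229.09 - 2.34Q → Q_m = 81.2880.
Social marginal cost = private MC + MEC = 33.73 + 1.49Q.
Set SMC = demand: 33.73 + 1.49Q = 229.09 - 2.34Q → Q* = 51.0078.
Height of the DWL triangle at Q_m is SMC(Q_m) − demand(Q_m) = MEC(Q_m) = 115.9730.
DWL = ½ × 30.2802 × 115.9730 = 1755.8428.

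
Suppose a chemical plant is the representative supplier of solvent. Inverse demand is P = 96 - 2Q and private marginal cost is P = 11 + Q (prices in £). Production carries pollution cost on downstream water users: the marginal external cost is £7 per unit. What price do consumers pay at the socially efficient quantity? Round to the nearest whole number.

P = £44

Social marginal cost = private MC + MEC = 18 + Q.
Set SMC = demand: 18 + Q = 96 - 2Q → Q* = 26.0000.
Consumer price on the demand curve at Q*: 96 − 2×26.0000 = 44.0000.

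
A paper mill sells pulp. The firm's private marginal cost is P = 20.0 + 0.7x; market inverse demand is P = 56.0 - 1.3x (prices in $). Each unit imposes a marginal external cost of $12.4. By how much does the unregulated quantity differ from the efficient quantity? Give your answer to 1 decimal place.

Market equilibrium (private): 20.0 + 0.7x = 56.0 - 1.3x → x_m = 18.0000.
Social marginal cost = private MC + MEC = 32.4 + 0.7x.
Set SMC = demand: 32.4 + 0.7x = 56.0 - 1.3x → x* = 11.8000.
Gap = |18.0000 − 11.8000| = 6.2000.

6.2 units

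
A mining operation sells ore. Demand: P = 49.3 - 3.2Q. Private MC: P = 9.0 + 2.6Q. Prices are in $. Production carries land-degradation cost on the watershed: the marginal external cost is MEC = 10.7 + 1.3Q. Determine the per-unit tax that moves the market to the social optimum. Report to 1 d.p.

Social marginal cost = private MC + MEC = 19.7 + 3.9Q.
Set SMC = demand: 19.7 + 3.9Q = 49.3 - 3.2Q → Q* = 4.1690.
The Pigouvian tax equals MEC at Q*: 10.7 + 1.3×4.1690 = 16.1197.

tax = $16.1 per unit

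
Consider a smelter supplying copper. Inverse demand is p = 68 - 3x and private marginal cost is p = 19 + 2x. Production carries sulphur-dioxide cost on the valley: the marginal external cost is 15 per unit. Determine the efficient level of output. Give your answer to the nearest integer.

Social marginal cost = private MC + MEC = 34 + 2x.
Set SMC = demand: 34 + 2x = 68 - 3x → x* = 6.8000.

x* = 7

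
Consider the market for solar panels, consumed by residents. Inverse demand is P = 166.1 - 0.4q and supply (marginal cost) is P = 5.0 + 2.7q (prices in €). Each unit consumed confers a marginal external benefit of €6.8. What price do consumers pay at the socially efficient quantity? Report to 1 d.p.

Social marginal benefit = demand + MEB = 172.9 - 0.4q.
Set SMB = MC: 172.9 - 0.4q = 5.0 + 2.7q → q* = 54.1613.
Consumer price on the demand curve at q*: 166.1 − 0.4×54.1613 = 144.4355.

P = €144.4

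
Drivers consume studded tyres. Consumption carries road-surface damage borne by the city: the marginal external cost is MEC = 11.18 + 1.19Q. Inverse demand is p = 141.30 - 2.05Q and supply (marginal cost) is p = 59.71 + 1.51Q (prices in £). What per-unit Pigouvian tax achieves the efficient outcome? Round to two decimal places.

tax = £28.82 per unit

Social marginal benefit = demand − MEC = 130.12 - 3.24Q.
Set SMB = MC: 130.12 - 3.24Q = 59.71 + 1.51Q → Q* = 14.8232.
The Pigouvian tax equals MEC at Q*: 11.18 + 1.19×14.8232 = 28.8196.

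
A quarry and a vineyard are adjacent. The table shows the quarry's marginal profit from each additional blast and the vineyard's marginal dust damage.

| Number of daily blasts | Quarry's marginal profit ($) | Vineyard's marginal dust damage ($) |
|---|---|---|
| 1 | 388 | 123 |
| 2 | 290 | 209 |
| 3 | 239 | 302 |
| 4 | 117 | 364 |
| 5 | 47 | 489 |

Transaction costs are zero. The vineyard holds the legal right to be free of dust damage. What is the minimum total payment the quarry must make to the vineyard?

$332

Efficient level: marginal profit ≥ marginal dust damage through level 2, so k* = 2.
With the vineyard holding the right, the quarry must at least compensate total damage at k*: 123 + 209 = 332.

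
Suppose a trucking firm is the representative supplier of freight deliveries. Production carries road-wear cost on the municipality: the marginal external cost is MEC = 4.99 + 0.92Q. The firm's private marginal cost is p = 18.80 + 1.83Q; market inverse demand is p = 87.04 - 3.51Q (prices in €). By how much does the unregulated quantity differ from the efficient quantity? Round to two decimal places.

2.68 units

Market equilibrium (private): 18.80 + 1.83Q = 87.04 - 3.51Q → Q_m = 12.7790.
Social marginal cost = private MC + MEC = 23.79 + 2.75Q.
Set SMC = demand: 23.79 + 2.75Q = 87.04 - 3.51Q → Q* = 10.1038.
Gap = |12.7790 − 10.1038| = 2.6752.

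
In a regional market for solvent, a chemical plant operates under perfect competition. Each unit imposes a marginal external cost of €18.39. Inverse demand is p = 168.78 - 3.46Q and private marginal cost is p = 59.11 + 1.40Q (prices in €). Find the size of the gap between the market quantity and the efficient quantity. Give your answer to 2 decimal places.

Market equilibrium (private): 59.11 + 1.40Q = 168.78 - 3.46Q → Q_m = 22.5658.
Social marginal cost = private MC + MEC = 77.50 + 1.40Q.
Set SMC = demand: 77.50 + 1.40Q = 168.78 - 3.46Q → Q* = 18.7819.
Gap = |22.5658 − 18.7819| = 3.7839.

3.78 units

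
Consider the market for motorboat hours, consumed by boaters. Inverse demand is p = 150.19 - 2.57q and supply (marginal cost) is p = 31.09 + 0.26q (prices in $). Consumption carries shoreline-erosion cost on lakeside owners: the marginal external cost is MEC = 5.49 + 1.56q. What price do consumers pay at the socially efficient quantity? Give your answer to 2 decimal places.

Social marginal benefit = demand − MEC = 144.70 - 4.13q.
Set SMB = MC: 144.70 - 4.13q = 31.09 + 0.26q → q* = 25.8793.
Consumer price on the demand curve at q*: 150.19 − 2.57×25.8793 = 83.6802.

P = $83.68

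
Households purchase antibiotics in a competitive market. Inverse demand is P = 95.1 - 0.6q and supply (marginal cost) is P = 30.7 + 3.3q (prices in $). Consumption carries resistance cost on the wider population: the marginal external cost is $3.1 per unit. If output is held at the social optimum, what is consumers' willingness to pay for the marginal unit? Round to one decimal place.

P = $85.7

Social marginal benefit = demand − MEC = 92.0 - 0.6q.
Set SMB = MC: 92.0 - 0.6q = 30.7 + 3.3q → q* = 15.7179.
Consumer price on the demand curve at q*: 95.1 − 0.6×15.7179 = 85.6693.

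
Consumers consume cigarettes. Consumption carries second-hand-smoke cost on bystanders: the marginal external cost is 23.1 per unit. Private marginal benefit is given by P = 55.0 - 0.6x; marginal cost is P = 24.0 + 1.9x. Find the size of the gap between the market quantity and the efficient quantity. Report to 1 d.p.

Market equilibrium (private): 24.0 + 1.9x = 55.0 - 0.6x → x_m = 12.4000.
Social marginal benefit = demand − MEC = 31.9 - 0.6x.
Set SMB = MC: 31.9 - 0.6x = 24.0 + 1.9x → x* = 3.1600.
Gap = |12.4000 − 3.1600| = 9.2400.

9.2 units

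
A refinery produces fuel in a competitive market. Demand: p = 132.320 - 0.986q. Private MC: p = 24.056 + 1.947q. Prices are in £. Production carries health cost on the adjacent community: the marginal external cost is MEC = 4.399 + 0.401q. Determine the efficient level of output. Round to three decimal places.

q* = 31.153

Social marginal cost = private MC + MEC = 28.455 + 2.348q.
Set SMC = demand: 28.455 + 2.348q = 132.320 - 0.986q → q* = 31.1533.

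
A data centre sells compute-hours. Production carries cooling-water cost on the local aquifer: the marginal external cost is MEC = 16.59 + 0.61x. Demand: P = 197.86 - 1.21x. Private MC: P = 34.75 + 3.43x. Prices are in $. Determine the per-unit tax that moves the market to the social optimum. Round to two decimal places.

Social marginal cost = private MC + MEC = 51.34 + 4.04x.
Set SMC = demand: 51.34 + 4.04x = 197.86 - 1.21x → x* = 27.9086.
The Pigouvian tax equals MEC at x*: 16.59 + 0.61×27.9086 = 33.6142.

tax = $33.61 per unit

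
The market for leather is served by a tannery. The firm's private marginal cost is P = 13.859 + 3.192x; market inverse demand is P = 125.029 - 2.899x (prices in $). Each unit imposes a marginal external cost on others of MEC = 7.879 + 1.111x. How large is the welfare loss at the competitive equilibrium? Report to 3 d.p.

Market equilibrium (private): 13.859 + 3.192x = 125.029 - 2.899x → x_m = 18.2515.
Social marginal cost = private MC + MEC = 21.738 + 4.303x.
Set SMC = demand: 21.738 + 4.303x = 125.029 - 2.899x → x* = 14.3420.
Between x* and x_m the wedge SMC − demand runs linearly from 0 to MEC(x_m), so the loss is a triangle.
DWL = ½ × 3.9095 × 28.1564 = 55.0387.

DWL = $55.039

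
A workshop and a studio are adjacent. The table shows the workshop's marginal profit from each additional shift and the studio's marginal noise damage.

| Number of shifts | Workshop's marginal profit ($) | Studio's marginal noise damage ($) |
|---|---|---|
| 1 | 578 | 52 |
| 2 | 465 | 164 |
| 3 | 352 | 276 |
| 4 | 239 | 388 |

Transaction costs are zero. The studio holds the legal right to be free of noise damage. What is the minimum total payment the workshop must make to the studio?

$492

Efficient level: marginal profit ≥ marginal noise damage through level 3, so k* = 3.
With the studio holding the right, the workshop must at least compensate total damage at k*: 52 + 164 + 276 = 492.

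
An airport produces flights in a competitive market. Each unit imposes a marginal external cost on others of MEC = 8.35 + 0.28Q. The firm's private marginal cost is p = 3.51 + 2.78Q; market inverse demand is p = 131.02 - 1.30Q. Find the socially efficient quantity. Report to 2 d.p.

Social marginal cost = private MC + MEC = 11.86 + 3.06Q.
Set SMC = demand: 11.86 + 3.06Q = 131.02 - 1.30Q → Q* = 27.3303.

Q* = 27.33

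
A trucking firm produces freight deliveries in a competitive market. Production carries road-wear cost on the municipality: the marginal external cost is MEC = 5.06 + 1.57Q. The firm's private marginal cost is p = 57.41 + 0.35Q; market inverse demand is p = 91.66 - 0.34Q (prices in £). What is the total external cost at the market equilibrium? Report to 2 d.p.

Market equilibrium (private): 57.41 + 0.35Q = 91.66 - 0.34Q → Q_m = 49.6377.
Total external cost = ∫₀^{Q_m} (5.06 + 1.57Q) dQ = 5.06×49.6377 + ½×1.57×49.6377² = 2185.3293.

£2185.33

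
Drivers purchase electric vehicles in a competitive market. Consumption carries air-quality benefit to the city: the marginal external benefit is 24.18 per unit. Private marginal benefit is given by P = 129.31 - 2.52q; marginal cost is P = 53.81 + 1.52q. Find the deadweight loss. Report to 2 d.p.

Market equilibrium (private): 53.81 + 1.52q = 129.31 - 2.52q → q_m = 18.6881.
Social marginal benefit = demand + MEB = 153.49 - 2.52q.
Set SMB = MC: 153.49 - 2.52q = 53.81 + 1.52q → q* = 24.6733.
Between q* and q_m the wedge SMB − MC runs linearly from 0 to MEB(q_m), so the loss is a triangle.
DWL = ½ × 5.9852 × 24.1800 = 72.3611.

DWL = 72.36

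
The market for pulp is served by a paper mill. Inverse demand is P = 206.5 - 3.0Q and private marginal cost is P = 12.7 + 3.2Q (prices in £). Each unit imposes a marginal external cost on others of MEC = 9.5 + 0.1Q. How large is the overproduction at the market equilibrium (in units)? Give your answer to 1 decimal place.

Market equilibrium (private): 12.7 + 3.2Q = 206.5 - 3.0Q → Q_m = 31.2581.
Social marginal cost = private MC + MEC = 22.2 + 3.3Q.
Set SMC = demand: 22.2 + 3.3Q = 206.5 - 3.0Q → Q* = 29.2540.
Gap = |31.2581 − 29.2540| = 2.0041.

2.0 units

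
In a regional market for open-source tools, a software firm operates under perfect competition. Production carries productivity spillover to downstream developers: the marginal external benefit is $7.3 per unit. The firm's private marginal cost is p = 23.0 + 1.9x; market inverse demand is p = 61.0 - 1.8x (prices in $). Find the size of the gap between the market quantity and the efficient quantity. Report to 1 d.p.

2.0 units

Market equilibrium (private): 23.0 + 1.9x = 61.0 - 1.8x → x_m = 10.2703.
Social marginal cost = private MC − MEB = 15.7 + 1.9x.
Set SMC = demand: 15.7 + 1.9x = 61.0 - 1.8x → x* = 12.2432.
Gap = |10.2703 − 12.2432| = 1.9729.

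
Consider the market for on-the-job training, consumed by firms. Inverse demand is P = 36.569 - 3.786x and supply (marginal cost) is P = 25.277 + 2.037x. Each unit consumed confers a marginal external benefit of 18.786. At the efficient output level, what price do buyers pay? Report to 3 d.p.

Social marginal benefit = demand + MEB = 55.355 - 3.786x.
Set SMB = MC: 55.355 - 3.786x = 25.277 + 2.037x → x* = 5.1654.
Consumer price on the demand curve at x*: 36.569 − 3.786×5.1654 = 17.0128.

P = 17.013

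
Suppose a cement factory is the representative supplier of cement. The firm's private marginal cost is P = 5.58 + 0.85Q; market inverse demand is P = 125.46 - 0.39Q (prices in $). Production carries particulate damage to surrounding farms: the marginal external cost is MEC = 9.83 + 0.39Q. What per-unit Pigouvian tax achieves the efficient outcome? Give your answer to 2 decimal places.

tax = $36.16 per unit

Social marginal cost = private MC + MEC = 15.41 + 1.24Q.
Set SMC = demand: 15.41 + 1.24Q = 125.46 - 0.39Q → Q* = 67.5153.
The Pigouvian tax equals MEC at Q*: 9.83 + 0.39×67.5153 = 36.1610.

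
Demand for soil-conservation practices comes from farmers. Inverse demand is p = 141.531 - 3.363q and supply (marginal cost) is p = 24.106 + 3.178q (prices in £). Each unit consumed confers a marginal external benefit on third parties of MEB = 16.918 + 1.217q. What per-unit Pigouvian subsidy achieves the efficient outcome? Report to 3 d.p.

Social marginal benefit = demand + MEB = 158.449 - 2.146q.
Set SMB = MC: 158.449 - 2.146q = 24.106 + 3.178q → q* = 25.2335.
The Pigouvian subsidy equals MEB at q*: 16.918 + 1.217×25.2335 = 47.6272.

subsidy = £47.627 per unit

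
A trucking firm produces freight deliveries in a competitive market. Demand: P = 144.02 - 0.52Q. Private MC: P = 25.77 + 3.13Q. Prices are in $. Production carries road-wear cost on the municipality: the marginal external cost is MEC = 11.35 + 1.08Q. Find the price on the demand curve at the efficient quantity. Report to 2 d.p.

P = $132.27

Social marginal cost = private MC + MEC = 37.12 + 4.21Q.
Set SMC = demand: 37.12 + 4.21Q = 144.02 - 0.52Q → Q* = 22.6004.
Consumer price on the demand curve at Q*: 144.02 − 0.52×22.6004 = 132.2678.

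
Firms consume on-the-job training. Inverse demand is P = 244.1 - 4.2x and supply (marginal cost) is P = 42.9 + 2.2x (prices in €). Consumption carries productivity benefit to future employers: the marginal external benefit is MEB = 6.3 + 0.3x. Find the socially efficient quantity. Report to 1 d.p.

x* = 34.0

Social marginal benefit = demand + MEB = 250.4 - 3.9x.
Set SMB = MC: 250.4 - 3.9x = 42.9 + 2.2x → x* = 34.0164.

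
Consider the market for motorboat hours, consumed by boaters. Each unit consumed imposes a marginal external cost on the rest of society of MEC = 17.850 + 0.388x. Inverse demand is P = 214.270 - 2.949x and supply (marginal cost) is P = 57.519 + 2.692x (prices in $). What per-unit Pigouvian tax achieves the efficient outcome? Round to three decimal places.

Social marginal benefit = demand − MEC = 196.420 - 3.337x.
Set SMB = MC: 196.420 - 3.337x = 57.519 + 2.692x → x* = 23.0388.
The Pigouvian tax equals MEC at x*: 17.850 + 0.388×23.0388 = 26.7891.

tax = $26.789 per unit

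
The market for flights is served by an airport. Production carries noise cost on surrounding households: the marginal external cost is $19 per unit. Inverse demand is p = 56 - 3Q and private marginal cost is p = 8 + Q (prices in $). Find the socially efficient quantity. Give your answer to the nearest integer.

Q* = 7

Social marginal cost = private MC + MEC = 27 + Q.
Set SMC = demand: 27 + Q = 56 - 3Q → Q* = 7.2500.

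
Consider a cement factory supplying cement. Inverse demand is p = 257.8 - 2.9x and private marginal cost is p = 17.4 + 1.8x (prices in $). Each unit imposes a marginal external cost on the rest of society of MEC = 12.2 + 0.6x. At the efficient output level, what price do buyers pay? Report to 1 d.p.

P = $132.9

Social marginal cost = private MC + MEC = 29.6 + 2.4x.
Set SMC = demand: 29.6 + 2.4x = 257.8 - 2.9x → x* = 43.0566.
Consumer price on the demand curve at x*: 257.8 − 2.9×43.0566 = 132.9359.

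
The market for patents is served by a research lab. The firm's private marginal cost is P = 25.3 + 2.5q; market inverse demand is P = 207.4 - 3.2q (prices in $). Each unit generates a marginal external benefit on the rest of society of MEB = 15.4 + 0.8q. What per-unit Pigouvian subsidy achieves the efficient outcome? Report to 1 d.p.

Social marginal cost = private MC − MEB = 9.9 + 1.7q.
Set SMC = demand: 9.9 + 1.7q = 207.4 - 3.2q → q* = 40.3061.
The Pigouvian subsidy equals MEB at q*: 15.4 + 0.8×40.3061 = 47.6449.

subsidy = $47.6 per unit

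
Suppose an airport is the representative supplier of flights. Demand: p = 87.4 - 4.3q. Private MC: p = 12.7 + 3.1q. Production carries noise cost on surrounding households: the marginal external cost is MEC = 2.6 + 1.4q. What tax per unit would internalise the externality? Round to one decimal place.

Social marginal cost = private MC + MEC = 15.3 + 4.5q.
Set SMC = demand: 15.3 + 4.5q = 87.4 - 4.3q → q* = 8.1932.
The Pigouvian tax equals MEC at q*: 2.6 + 1.4×8.1932 = 14.0705.

tax = 14.1 per unit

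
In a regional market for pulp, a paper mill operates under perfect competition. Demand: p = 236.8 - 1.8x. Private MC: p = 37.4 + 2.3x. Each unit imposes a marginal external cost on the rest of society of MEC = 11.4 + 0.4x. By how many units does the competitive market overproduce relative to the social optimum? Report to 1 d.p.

6.9 units

Market equilibrium (private): 37.4 + 2.3x = 236.8 - 1.8x → x_m = 48.6341.
Social marginal cost = private MC + MEC = 48.8 + 2.7x.
Set SMC = demand: 48.8 + 2.7x = 236.8 - 1.8x → x* = 41.7778.
Gap = |48.6341 − 41.7778| = 6.8563.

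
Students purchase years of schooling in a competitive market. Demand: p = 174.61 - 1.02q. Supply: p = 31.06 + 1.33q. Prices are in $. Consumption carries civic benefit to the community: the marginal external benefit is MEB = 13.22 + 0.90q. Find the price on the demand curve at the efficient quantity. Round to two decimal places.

Social marginal benefit = demand + MEB = 187.83 - 0.12q.
Set SMB = MC: 187.83 - 0.12q = 31.06 + 1.33q → q* = 108.1172.
Consumer price on the demand curve at q*: 174.61 − 1.02×108.1172 = 64.3305.

P = $64.33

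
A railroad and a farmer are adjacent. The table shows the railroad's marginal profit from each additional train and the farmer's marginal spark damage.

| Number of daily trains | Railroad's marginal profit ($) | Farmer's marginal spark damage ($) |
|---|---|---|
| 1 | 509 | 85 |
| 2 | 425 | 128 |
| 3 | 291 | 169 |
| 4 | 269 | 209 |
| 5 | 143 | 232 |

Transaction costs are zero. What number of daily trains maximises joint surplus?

Bargaining reaches the level where marginal profit last exceeds marginal spark damage.
That holds through level 4 (269 ≥ 209) but not at 5 (143 < 232).

4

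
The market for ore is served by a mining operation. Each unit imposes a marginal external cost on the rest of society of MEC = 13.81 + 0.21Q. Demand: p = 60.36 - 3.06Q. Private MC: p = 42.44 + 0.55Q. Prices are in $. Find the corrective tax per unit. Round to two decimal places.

Social marginal cost = private MC + MEC = 56.25 + 0.76Q.
Set SMC = demand: 56.25 + 0.76Q = 60.36 - 3.06Q → Q* = 1.0759.
The Pigouvian tax equals MEC at Q*: 13.81 + 0.21×1.0759 = 14.0359.

tax = $14.04 per unit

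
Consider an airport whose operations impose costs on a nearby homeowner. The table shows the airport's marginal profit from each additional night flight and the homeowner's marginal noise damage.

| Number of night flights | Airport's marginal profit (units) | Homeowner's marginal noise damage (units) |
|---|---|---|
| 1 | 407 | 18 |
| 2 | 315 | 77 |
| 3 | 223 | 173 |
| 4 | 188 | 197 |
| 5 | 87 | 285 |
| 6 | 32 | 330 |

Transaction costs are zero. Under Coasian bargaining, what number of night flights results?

3

Bargaining reaches the level where marginal profit last exceeds marginal noise damage.
That holds through level 3 (223 ≥ 173) but not at 4 (188 < 197).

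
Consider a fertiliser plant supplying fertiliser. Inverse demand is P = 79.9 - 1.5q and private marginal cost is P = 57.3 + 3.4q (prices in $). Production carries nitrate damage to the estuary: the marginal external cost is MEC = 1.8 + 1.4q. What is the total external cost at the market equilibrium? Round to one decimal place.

$23.2

Market equilibrium (private): 57.3 + 3.4q = 79.9 - 1.5q → q_m = 4.6122.
Total external cost = ∫₀^{q_m} (1.8 + 1.4q) dq = 1.8×4.6122 + ½×1.4×4.6122² = 23.1926.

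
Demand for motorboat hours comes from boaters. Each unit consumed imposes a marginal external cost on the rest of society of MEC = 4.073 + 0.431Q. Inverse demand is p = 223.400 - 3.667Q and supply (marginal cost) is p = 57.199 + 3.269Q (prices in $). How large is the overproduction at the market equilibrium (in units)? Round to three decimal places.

1.955 units

Market equilibrium (private): 57.199 + 3.269Q = 223.400 - 3.667Q → Q_m = 23.9621.
Social marginal benefit = demand − MEC = 219.327 - 4.098Q.
Set SMB = MC: 219.327 - 4.098Q = 57.199 + 3.269Q → Q* = 22.0073.
Gap = |23.9621 − 22.0073| = 1.9548.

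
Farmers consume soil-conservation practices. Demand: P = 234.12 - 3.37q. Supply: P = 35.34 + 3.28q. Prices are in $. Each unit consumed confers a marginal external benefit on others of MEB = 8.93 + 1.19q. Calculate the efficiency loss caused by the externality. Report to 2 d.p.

Market equilibrium (private): 35.34 + 3.28q = 234.12 - 3.37q → q_m = 29.8917.
Social marginal benefit = demand + MEB = 243.05 - 2.18q.
Set SMB = MC: 243.05 - 2.18q = 35.34 + 3.28q → q* = 38.0421.
Between q* and q_m the wedge SMB − MC runs linearly from 0 to MEB(q_m), so the loss is a triangle.
DWL = ½ × 8.1504 × 44.5012 = 181.3513.

DWL = $181.35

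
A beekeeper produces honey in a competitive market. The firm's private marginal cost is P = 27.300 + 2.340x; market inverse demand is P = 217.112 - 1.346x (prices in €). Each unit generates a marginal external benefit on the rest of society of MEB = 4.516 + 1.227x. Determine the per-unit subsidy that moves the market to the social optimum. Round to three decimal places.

subsidy = €101.482 per unit

Social marginal cost = private MC − MEB = 22.784 + 1.113x.
Set SMC = demand: 22.784 + 1.113x = 217.112 - 1.346x → x* = 79.0272.
The Pigouvian subsidy equals MEB at x*: 4.516 + 1.227×79.0272 = 101.4824.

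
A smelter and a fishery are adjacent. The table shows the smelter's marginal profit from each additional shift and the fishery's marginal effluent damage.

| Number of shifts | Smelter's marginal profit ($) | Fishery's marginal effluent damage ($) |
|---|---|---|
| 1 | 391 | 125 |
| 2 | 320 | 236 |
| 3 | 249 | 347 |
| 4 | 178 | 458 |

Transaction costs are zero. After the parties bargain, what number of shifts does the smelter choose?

Bargaining reaches the level where marginal profit last exceeds marginal effluent damage.
That holds through level 2 (320 ≥ 236) but not at 3 (249 < 347).

2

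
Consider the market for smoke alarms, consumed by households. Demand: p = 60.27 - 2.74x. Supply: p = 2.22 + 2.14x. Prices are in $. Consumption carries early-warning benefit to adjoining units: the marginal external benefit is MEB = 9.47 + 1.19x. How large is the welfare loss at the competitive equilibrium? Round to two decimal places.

Market equilibrium (private): 2.22 + 2.14x = 60.27 - 2.74x → x_m = 11.8955.
Social marginal benefit = demand + MEB = 69.74 - 1.55x.
Set SMB = MC: 69.74 - 1.55x = 2.22 + 2.14x → x* = 18.2981.
The loss is the area between SMB and MC from x* to x_m; with linear curves that's a triangle of height MEB(x_m).
DWL = ½ × 6.4026 × 23.6256 = 75.6326.

DWL = $75.63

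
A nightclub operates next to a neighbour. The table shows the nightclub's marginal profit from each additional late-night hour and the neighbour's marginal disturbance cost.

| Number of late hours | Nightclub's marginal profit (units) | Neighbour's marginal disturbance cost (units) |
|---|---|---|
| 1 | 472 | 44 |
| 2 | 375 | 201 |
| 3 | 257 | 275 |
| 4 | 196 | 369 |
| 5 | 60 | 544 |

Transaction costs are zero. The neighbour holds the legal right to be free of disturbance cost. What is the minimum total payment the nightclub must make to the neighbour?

245

Efficient level: marginal profit ≥ marginal disturbance cost through level 2, so k* = 2.
With the neighbour holding the right, the nightclub must at least compensate total damage at k*: 44 + 201 = 245.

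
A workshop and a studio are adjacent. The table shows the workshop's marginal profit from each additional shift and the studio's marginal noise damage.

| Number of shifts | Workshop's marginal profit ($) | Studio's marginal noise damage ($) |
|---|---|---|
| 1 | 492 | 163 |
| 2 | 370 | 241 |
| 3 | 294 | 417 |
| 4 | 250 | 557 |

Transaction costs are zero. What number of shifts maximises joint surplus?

2

Bargaining reaches the level where marginal profit last exceeds marginal noise damage.
That holds through level 2 (370 ≥ 241) but not at 3 (294 < 417).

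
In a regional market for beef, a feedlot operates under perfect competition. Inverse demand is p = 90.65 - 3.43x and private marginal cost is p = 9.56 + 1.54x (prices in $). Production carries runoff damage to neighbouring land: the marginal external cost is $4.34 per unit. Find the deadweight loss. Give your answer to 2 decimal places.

DWL = $1.89

Market equilibrium (private): 9.56 + 1.54x = 90.65 - 3.43x → x_m = 16.3159.
Social marginal cost = private MC + MEC = 13.90 + 1.54x.
Set SMC = demand: 13.90 + 1.54x = 90.65 - 3.43x → x* = 15.4427.
Between x* and x_m the wedge SMC − demand runs linearly from 0 to MEC(x_m), so the loss is a triangle.
DWL = ½ × 0.8732 × 4.3400 = 1.8948.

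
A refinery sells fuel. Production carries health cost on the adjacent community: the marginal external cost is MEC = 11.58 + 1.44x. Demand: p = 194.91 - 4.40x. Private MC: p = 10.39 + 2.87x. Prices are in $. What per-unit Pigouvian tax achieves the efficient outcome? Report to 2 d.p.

Social marginal cost = private MC + MEC = 21.97 + 4.31x.
Set SMC = demand: 21.97 + 4.31x = 194.91 - 4.40x → x* = 19.8553.
The Pigouvian tax equals MEC at x*: 11.58 + 1.44×19.8553 = 40.1716.

tax = $40.17 per unit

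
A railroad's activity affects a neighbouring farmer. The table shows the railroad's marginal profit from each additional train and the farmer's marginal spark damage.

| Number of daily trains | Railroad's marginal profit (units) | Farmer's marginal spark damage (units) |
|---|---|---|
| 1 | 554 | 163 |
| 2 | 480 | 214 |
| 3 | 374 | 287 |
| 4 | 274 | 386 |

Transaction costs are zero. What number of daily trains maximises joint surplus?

3

Bargaining reaches the level where marginal profit last exceeds marginal spark damage.
That holds through level 3 (374 ≥ 287) but not at 4 (274 < 386).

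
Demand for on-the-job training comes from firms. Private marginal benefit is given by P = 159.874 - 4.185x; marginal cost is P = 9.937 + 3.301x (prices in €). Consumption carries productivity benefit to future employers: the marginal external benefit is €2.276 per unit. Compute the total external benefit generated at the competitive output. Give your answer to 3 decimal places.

Market equilibrium (private): 9.937 + 3.301x = 159.874 - 4.185x → x_m = 20.0290.
Total external benefit = MEB × x_m = 2.276 × 20.0290 = 45.5860.

€45.586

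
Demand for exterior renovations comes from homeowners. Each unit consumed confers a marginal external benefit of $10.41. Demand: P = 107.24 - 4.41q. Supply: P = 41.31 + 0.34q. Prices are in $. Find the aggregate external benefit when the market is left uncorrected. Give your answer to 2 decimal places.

Market equilibrium (private): 41.31 + 0.34q = 107.24 - 4.41q → q_m = 13.8800.
Total external benefit = MEB × q_m = 10.41 × 13.8800 = 144.4908.

$144.49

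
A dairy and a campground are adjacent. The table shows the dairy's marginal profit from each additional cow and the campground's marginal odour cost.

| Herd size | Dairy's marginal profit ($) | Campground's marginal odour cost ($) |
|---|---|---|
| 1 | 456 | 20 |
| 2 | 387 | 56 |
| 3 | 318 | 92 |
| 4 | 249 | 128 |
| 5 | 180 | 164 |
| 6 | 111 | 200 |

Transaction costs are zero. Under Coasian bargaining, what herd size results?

5

Bargaining reaches the level where marginal profit last exceeds marginal odour cost.
That holds through level 5 (180 ≥ 164) but not at 6 (111 < 200).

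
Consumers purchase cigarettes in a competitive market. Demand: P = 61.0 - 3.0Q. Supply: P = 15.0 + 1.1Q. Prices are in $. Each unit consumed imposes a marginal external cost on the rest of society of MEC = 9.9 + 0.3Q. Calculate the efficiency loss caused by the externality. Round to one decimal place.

Market equilibrium (private): 15.0 + 1.1Q = 61.0 - 3.0Q → Q_m = 11.2195.
Social marginal benefit = demand − MEC = 51.1 - 3.3Q.
Set SMB = MC: 51.1 - 3.3Q = 15.0 + 1.1Q → Q* = 8.2045.
The loss is the area between SMB and MC from Q* to Q_m; with linear curves that's a triangle of height MEC(Q_m).
DWL = ½ × 3.0150 × 13.2659 = 19.9983.

DWL = $20.0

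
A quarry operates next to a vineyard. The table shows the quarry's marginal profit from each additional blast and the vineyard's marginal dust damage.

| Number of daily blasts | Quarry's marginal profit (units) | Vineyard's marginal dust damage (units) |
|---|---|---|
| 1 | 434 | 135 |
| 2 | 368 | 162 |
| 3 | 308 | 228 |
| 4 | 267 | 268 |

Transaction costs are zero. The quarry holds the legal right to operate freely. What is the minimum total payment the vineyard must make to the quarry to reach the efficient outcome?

Left alone the quarry would choose level 4 (marginal profit stays positive).
Efficient level: k* = 3 (marginal profit ≥ marginal dust damage through 3).
The vineyard must at least cover the quarry's forgone profit from cutting 4→3: 267 = 267.

267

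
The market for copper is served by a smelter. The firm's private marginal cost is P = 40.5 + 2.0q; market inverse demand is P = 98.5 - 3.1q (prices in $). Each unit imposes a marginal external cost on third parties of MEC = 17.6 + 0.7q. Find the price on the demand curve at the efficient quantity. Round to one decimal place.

P = $76.9

Social marginal cost = private MC + MEC = 58.1 + 2.7q.
Set SMC = demand: 58.1 + 2.7q = 98.5 - 3.1q → q* = 6.9655.
Consumer price on the demand curve at q*: 98.5 − 3.1×6.9655 = 76.9070.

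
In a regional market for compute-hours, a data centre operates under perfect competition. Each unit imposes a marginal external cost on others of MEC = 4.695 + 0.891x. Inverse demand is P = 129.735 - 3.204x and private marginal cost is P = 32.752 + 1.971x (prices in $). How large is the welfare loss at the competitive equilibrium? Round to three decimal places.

DWL = $37.723

Market equilibrium (private): 32.752 + 1.971x = 129.735 - 3.204x → x_m = 18.7407.
Social marginal cost = private MC + MEC = 37.447 + 2.862x.
Set SMC = demand: 37.447 + 2.862x = 129.735 - 3.204x → x* = 15.2140.
Height of the DWL triangle at x_m is SMC(x_m) − demand(x_m) = MEC(x_m) = 21.3929.
DWL = ½ × 3.5267 × 21.3929 = 37.7232.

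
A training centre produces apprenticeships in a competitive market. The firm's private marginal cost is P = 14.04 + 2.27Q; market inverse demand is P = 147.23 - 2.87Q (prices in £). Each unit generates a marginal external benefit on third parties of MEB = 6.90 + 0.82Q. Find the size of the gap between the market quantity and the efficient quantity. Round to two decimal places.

6.52 units

Market equilibrium (private): 14.04 + 2.27Q = 147.23 - 2.87Q → Q_m = 25.9125.
Social marginal cost = private MC − MEB = 7.14 + 1.45Q.
Set SMC = demand: 7.14 + 1.45Q = 147.23 - 2.87Q → Q* = 32.4282.
Gap = |25.9125 − 32.4282| = 6.5157.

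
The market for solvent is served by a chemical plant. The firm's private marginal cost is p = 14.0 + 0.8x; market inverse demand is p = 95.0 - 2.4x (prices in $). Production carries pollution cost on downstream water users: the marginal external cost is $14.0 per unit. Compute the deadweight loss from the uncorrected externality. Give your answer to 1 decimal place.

DWL = $30.6

Market equilibrium (private): 14.0 + 0.8x = 95.0 - 2.4x → x_m = 25.3125.
Social marginal cost = private MC + MEC = 28.0 + 0.8x.
Set SMC = demand: 28.0 + 0.8x = 95.0 - 2.4x → x* = 20.9375.
The welfare-loss triangle has base |x_m − x*| and height MEC(x_m) (the vertical gap between SMC and demand is zero at x* and MEC at x_m).
DWL = ½ × 4.3750 × 14.0000 = 30.6250.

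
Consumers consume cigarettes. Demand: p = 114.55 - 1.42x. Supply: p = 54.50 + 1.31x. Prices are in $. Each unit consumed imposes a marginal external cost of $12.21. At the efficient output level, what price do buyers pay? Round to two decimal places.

P = $89.67

Social marginal benefit = demand − MEC = 102.34 - 1.42x.
Set SMB = MC: 102.34 - 1.42x = 54.50 + 1.31x → x* = 17.5238.
Consumer price on the demand curve at x*: 114.55 − 1.42×17.5238 = 89.6662.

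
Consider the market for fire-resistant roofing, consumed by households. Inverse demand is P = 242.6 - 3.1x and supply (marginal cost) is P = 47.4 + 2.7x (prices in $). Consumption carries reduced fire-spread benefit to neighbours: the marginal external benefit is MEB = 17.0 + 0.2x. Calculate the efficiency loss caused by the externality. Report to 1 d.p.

Market equilibrium (private): 47.4 + 2.7x = 242.6 - 3.1x → x_m = 33.6552.
Social marginal benefit = demand + MEB = 259.6 - 2.9x.
Set SMB = MC: 259.6 - 2.9x = 47.4 + 2.7x → x* = 37.8929.
The welfare-loss triangle has base |x_m − x*| and height MEB(x_m) (the vertical gap between SMB and MC is zero at x* and MEB at x_m).
DWL = ½ × 4.2377 × 23.7310 = 50.2824.

DWL = $50.3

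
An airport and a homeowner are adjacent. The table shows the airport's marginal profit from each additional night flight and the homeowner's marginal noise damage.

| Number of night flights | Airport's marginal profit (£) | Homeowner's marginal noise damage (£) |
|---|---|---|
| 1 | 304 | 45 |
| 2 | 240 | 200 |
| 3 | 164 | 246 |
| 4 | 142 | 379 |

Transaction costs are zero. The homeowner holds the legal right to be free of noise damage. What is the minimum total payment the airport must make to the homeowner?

£245

Efficient level: marginal profit ≥ marginal noise damage through level 2, so k* = 2.
With the homeowner holding the right, the airport must at least compensate total damage at k*: 45 + 200 = 245.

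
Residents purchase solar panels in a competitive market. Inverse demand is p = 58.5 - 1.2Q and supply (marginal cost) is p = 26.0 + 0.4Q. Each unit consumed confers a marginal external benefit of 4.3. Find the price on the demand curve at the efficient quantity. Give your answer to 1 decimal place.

Social marginal benefit = demand + MEB = 62.8 - 1.2Q.
Set SMB = MC: 62.8 - 1.2Q = 26.0 + 0.4Q → Q* = 23.0000.
Consumer price on the demand curve at Q*: 58.5 − 1.2×23.0000 = 30.9000.

P = 30.9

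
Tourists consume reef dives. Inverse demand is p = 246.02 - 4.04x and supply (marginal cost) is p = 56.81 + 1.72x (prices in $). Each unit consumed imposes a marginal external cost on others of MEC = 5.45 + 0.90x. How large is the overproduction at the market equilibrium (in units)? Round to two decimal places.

Market equilibrium (private): 56.81 + 1.72x = 246.02 - 4.04x → x_m = 32.8490.
Social marginal benefit = demand − MEC = 240.57 - 4.94x.
Set SMB = MC: 240.57 - 4.94x = 56.81 + 1.72x → x* = 27.5916.
Gap = |32.8490 − 27.5916| = 5.2574.

5.26 units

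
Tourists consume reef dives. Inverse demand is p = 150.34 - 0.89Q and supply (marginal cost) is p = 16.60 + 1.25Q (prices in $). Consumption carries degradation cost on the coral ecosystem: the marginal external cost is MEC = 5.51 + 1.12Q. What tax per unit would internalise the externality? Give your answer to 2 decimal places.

Social marginal benefit = demand − MEC = 144.83 - 2.01Q.
Set SMB = MC: 144.83 - 2.01Q = 16.60 + 1.25Q → Q* = 39.3344.
The Pigouvian tax equals MEC at Q*: 5.51 + 1.12×39.3344 = 49.5645.

tax = $49.56 per unit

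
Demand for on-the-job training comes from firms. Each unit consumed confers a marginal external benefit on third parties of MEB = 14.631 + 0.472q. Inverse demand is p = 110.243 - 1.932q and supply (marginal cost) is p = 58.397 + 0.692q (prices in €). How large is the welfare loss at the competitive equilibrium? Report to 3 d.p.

DWL = €133.349

Market equilibrium (private): 58.397 + 0.692q = 110.243 - 1.932q → q_m = 19.7584.
Social marginal benefit = demand + MEB = 124.874 - 1.460q.
Set SMB = MC: 124.874 - 1.460q = 58.397 + 0.692q → q* = 30.8908.
Height of the DWL triangle at q_m is SMB(q_m) − MC(q_m) = MEB(q_m) = 23.9570.
DWL = ½ × 11.1324 × 23.9570 = 133.3495.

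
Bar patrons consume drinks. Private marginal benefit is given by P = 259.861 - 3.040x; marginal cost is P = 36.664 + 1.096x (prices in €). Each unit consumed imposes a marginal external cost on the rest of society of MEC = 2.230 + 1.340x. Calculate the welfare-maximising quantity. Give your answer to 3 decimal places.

Social marginal benefit = demand − MEC = 257.631 - 4.380x.
Set SMB = MC: 257.631 - 4.380x = 36.664 + 1.096x → x* = 40.3519.

x* = 40.352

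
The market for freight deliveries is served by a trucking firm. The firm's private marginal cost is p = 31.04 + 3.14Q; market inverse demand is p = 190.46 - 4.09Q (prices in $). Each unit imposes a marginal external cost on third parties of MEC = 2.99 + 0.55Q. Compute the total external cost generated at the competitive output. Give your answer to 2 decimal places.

$199.63

Market equilibrium (private): 31.04 + 3.14Q = 190.46 - 4.09Q → Q_m = 22.0498.
Total external cost = ∫₀^{Q_m} (2.99 + 0.55Q) dQ = 2.99×22.0498 + ½×0.55×22.0498² = 199.6322.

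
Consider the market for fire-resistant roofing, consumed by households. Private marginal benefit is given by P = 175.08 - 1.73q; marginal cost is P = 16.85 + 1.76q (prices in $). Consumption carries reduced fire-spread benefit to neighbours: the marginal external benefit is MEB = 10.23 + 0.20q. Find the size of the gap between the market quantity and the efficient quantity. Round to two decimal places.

Market equilibrium (private): 16.85 + 1.76q = 175.08 - 1.73q → q_m = 45.3381.
Social marginal benefit = demand + MEB = 185.31 - 1.53q.
Set SMB = MC: 185.31 - 1.53q = 16.85 + 1.76q → q* = 51.2036.
Gap = |45.3381 − 51.2036| = 5.8655.

5.87 units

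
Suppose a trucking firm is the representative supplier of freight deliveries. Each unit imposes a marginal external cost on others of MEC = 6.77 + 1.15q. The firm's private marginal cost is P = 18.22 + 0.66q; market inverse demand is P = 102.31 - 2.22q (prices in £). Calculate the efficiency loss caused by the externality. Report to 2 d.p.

DWL = £201.98

Market equilibrium (private): 18.22 + 0.66q = 102.31 - 2.22q → q_m = 29.1979.
Social marginal cost = private MC + MEC = 24.99 + 1.81q.
Set SMC = demand: 24.99 + 1.81q = 102.31 - 2.22q → q* = 19.1861.
The welfare-loss triangle has base |q_m − q*| and height MEC(q_m) (the vertical gap between SMC and demand is zero at q* and MEC at q_m).
DWL = ½ × 10.0118 × 40.3476 = 201.9761.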